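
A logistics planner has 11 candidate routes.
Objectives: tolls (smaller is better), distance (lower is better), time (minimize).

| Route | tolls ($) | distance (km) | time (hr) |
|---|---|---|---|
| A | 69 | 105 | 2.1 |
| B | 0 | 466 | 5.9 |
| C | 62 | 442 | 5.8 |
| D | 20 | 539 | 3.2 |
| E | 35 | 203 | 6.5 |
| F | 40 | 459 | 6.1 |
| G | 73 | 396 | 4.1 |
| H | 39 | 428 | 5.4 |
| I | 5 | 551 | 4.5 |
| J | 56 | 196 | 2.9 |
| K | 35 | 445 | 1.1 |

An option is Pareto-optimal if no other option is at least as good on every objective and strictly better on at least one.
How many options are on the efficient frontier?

8

A: not dominated (best distance).
B: not dominated (best tolls).
C: dominated by H (tolls 39≤62, distance 428≤442, time 5.4≤5.8).
D: not dominated.
E: not dominated.
F: dominated by H (tolls 39≤40, distance 428≤459, time 5.4≤6.1).
G: dominated by A (tolls 69≤73, distance 105≤396, time 2.1≤4.1).
H: not dominated.
I: not dominated.
J: not dominated.
K: not dominated (best time).
Pareto-optimal: A, B, D, E, H, I, J, K → 8.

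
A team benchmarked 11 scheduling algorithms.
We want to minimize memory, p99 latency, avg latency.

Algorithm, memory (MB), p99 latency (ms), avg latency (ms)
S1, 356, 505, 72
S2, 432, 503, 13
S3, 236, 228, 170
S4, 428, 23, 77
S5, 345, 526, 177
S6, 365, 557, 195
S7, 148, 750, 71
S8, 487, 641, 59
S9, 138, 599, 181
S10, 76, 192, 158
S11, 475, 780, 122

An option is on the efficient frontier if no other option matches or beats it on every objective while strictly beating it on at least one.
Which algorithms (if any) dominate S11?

S1, S2, S4, S7

S1: memory 356≤475, p99 latency 505≤780, avg latency 72≤122 — dominates S11.
S2: memory 432≤475, p99 latency 503≤780, avg latency 13≤122 — dominates S11.
S4: memory 428≤475, p99 latency 23≤780, avg latency 77≤122 — dominates S11.
S7: memory 148≤475, p99 latency 750≤780, avg latency 71≤122 — dominates S11.
Others (S3, S5, S6, S8, S9, S10) are each worse than S11 on at least one objective.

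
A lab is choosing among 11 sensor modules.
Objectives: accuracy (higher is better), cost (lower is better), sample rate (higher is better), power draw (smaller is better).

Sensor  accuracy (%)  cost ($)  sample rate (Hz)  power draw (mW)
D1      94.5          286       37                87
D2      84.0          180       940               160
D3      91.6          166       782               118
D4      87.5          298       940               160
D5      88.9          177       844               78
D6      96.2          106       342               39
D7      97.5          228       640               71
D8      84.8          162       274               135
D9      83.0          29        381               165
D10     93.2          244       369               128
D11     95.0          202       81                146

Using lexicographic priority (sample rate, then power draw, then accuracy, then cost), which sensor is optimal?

D4

First maximize sample rate: best is 940, kept {D2, D4}.
Then minimize power draw: best is 160, kept {D2, D4}.
Then maximize accuracy: best is 87.5, kept {D4}.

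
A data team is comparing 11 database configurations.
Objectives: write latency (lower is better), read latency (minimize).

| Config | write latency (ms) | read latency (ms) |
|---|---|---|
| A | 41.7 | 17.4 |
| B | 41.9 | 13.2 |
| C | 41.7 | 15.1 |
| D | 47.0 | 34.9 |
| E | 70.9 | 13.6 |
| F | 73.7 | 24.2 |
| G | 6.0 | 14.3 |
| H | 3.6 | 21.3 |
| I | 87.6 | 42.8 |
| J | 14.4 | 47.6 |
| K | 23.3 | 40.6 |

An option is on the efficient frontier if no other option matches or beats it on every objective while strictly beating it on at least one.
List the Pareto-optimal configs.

B, G, H

A: dominated by C (write latency 41.7≤41.7, read latency 15.1≤17.4).
B: not dominated (best read latency).
C: dominated by G (write latency 6.0≤41.7, read latency 14.3≤15.1).
D: dominated by A (write latency 41.7≤47.0, read latency 17.4≤34.9).
E: dominated by B (write latency 41.9≤70.9, read latency 13.2≤13.6).
F: dominated by A (write latency 41.7≤73.7, read latency 17.4≤24.2).
G: not dominated.
H: not dominated (best write latency).
I: dominated by A (write latency 41.7≤87.6, read latency 17.4≤42.8).
J: dominated by G (write latency 6.0≤14.4, read latency 14.3≤47.6).
K: dominated by G (write latency 6.0≤23.3, read latency 14.3≤40.6).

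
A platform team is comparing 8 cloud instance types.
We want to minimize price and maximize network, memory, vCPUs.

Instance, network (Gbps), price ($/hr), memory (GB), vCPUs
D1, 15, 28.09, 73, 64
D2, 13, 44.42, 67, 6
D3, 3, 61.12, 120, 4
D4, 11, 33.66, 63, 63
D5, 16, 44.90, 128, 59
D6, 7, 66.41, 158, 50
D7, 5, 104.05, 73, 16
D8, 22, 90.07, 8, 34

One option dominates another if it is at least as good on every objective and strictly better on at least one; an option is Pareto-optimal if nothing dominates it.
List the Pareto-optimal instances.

D1: not dominated (best price).
D2: dominated by D1 (network 15≥13, price 28.09≤44.42, memory 73≥67, vCPUs 64≥6).
D3: dominated by D5 (network 16≥3, price 44.90≤61.12, memory 128≥120, vCPUs 59≥4).
D4: dominated by D1 (network 15≥11, price 28.09≤33.66, memory 73≥63, vCPUs 64≥63).
D5: not dominated.
D6: not dominated (best memory).
D7: dominated by D1 (network 15≥5, price 28.09≤104.05, memory 73≥73, vCPUs 64≥16).
D8: not dominated (best network).

D1, D5, D6, D8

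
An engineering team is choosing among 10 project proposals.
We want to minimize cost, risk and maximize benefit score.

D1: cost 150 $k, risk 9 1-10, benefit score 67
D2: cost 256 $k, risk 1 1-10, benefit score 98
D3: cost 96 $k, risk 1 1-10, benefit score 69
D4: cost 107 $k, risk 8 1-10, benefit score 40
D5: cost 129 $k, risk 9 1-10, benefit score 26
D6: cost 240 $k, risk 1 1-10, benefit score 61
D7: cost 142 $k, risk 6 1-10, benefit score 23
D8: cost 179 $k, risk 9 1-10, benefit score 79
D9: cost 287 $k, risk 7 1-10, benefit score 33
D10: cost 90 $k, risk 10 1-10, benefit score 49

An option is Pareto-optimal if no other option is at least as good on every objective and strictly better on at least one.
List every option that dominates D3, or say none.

D1: worse on cost (150 vs 96).
D2: worse on cost (256 vs 96).
D4: worse on cost (107 vs 96).
D5: worse on cost (129 vs 96).
D6: worse on cost (240 vs 96).
D7: worse on cost (142 vs 96).
D8: worse on cost (179 vs 96).
D9: worse on cost (287 vs 96).
D10: worse on risk (10 vs 1).
No option dominates D3.

none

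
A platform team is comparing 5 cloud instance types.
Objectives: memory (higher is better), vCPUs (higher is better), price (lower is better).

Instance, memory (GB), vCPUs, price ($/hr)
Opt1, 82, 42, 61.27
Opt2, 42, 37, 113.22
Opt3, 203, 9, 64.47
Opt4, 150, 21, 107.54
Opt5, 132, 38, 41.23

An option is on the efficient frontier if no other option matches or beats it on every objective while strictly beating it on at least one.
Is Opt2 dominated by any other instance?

Opt1 vs Opt2: memory 82≥42, vCPUs 42≥37, price 61.27≤113.22 — Opt1 is at least as good on every objective and strictly better on at least one, so Opt1 dominates Opt2.

Yes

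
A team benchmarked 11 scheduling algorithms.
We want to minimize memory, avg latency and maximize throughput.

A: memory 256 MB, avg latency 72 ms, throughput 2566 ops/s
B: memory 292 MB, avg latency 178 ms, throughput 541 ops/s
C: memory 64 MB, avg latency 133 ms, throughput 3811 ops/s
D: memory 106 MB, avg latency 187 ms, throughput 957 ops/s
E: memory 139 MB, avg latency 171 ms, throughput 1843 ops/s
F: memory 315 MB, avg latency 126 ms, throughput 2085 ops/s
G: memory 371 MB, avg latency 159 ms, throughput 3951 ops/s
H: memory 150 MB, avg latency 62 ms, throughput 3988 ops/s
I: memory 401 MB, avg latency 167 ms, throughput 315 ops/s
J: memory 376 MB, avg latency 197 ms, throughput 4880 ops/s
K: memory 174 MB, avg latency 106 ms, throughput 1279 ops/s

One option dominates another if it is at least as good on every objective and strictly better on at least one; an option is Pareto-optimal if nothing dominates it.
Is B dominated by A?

Yes

A vs B: memory 256≤292, avg latency 72≤178, throughput 2566≥541 — A is at least as good on every objective with at least one strict improvement.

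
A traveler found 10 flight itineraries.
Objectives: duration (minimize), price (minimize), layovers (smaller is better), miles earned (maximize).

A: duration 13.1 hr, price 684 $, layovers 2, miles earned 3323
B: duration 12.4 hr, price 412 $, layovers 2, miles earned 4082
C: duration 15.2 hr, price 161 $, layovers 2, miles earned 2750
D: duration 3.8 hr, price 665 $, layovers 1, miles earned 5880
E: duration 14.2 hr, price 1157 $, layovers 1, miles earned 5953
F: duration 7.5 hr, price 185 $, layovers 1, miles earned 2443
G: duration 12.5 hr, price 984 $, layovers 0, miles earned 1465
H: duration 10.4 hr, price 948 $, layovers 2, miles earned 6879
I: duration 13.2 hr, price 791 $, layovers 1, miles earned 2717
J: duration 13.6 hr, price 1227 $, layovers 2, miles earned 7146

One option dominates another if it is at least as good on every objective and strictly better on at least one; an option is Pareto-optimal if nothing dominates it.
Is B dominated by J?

No

J vs B: J is worse on duration (13.6 vs 12.4), so it does not dominate B.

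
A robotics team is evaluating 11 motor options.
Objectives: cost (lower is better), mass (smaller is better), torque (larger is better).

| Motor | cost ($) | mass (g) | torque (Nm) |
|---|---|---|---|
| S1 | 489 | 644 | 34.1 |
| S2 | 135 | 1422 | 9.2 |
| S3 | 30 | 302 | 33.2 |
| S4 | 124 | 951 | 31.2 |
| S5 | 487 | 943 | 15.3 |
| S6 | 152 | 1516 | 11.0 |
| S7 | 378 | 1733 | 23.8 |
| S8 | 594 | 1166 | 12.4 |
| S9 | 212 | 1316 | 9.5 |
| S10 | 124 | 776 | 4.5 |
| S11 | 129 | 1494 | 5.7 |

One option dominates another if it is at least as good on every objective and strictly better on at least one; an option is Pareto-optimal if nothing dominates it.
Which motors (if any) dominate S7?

S3: cost 30≤378, mass 302≤1733, torque 33.2≥23.8 — dominates S7.
S4: cost 124≤378, mass 951≤1733, torque 31.2≥23.8 — dominates S7.
Others (S1, S2, S5, S6, S8, S9, S10, S11) are each worse than S7 on at least one objective.

S3, S4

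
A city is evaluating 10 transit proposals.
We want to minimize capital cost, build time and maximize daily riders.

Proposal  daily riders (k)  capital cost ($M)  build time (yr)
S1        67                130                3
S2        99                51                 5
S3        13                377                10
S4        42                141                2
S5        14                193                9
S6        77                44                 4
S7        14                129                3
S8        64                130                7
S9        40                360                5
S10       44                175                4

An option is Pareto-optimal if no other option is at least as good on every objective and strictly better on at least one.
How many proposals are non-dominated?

5

S1: not dominated.
S2: not dominated (best daily riders).
S3: dominated by S1 (daily riders 67≥13, capital cost 130≤377, build time 3≤10).
S4: not dominated (best build time).
S5: dominated by S1 (daily riders 67≥14, capital cost 130≤193, build time 3≤9).
S6: not dominated (best capital cost).
S7: not dominated.
S8: dominated by S1 (daily riders 67≥64, capital cost 130≤130, build time 3≤7).
S9: dominated by S1 (daily riders 67≥40, capital cost 130≤360, build time 3≤5).
S10: dominated by S1 (daily riders 67≥44, capital cost 130≤175, build time 3≤4).
Pareto-optimal: S1, S2, S4, S6, S7 → 5.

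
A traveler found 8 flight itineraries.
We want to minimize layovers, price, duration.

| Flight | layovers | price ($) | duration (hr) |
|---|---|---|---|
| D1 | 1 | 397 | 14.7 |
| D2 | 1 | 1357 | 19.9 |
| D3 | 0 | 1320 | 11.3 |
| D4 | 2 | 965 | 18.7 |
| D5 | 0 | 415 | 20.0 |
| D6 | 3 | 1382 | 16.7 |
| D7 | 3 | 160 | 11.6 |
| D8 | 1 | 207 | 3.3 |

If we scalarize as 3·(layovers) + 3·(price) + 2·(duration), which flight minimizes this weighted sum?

D1: 3·1 + 3·397 + 2·14.7 = 1223.4
D2: 3·1 + 3·1357 + 2·19.9 = 4113.8
D3: 3·0 + 3·1320 + 2·11.3 = 3982.6
D4: 3·2 + 3·965 + 2·18.7 = 2938.4
D5: 3·0 + 3·415 + 2·20.0 = 1285.0
D6: 3·3 + 3·1382 + 2·16.7 = 4188.4
D7: 3·3 + 3·160 + 2·11.6 = 512.2
D8: 3·1 + 3·207 + 2·3.3 = 630.6
Lowest: D7 at 512.2.

D7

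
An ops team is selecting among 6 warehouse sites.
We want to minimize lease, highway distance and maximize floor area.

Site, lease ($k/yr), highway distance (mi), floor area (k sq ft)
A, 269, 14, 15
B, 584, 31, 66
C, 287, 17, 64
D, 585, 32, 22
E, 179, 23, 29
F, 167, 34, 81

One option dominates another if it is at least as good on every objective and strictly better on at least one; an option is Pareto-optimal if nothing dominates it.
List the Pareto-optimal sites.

A: not dominated (best highway distance).
B: not dominated.
C: not dominated.
D: dominated by B (lease 584≤585, highway distance 31≤32, floor area 66≥22).
E: not dominated.
F: not dominated (best lease).

A, B, C, E, F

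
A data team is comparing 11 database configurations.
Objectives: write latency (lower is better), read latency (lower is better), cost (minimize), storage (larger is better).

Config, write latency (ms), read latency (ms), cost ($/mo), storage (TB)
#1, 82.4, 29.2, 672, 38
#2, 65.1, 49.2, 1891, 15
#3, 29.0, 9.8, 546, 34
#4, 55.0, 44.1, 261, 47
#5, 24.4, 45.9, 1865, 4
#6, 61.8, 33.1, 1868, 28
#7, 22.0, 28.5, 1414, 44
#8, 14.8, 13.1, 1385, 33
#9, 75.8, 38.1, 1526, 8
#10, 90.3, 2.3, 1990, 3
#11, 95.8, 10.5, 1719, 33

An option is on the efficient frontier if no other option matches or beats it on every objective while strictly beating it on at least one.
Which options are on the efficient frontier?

#1, #3, #4, #7, #8, #10

#1: not dominated.
#2: dominated by #3 (write latency 29.0≤65.1, read latency 9.8≤49.2, cost 546≤1891, storage 34≥15).
#3: not dominated.
#4: not dominated (best cost).
#5: dominated by #7 (write latency 22.0≤24.4, read latency 28.5≤45.9, cost 1414≤1865, storage 44≥4).
#6: dominated by #3 (write latency 29.0≤61.8, read latency 9.8≤33.1, cost 546≤1868, storage 34≥28).
#7: not dominated.
#8: not dominated (best write latency).
#9: dominated by #3 (write latency 29.0≤75.8, read latency 9.8≤38.1, cost 546≤1526, storage 34≥8).
#10: not dominated (best read latency).
#11: dominated by #3 (write latency 29.0≤95.8, read latency 9.8≤10.5, cost 546≤1719, storage 34≥33).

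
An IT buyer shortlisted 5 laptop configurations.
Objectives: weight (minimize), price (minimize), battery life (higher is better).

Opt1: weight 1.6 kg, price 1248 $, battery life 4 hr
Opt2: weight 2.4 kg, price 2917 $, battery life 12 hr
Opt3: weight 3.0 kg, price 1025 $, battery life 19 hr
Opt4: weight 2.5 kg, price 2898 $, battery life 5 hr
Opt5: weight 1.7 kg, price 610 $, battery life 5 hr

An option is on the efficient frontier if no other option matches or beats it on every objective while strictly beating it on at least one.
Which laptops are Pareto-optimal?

Opt1, Opt2, Opt3, Opt5

Opt1: not dominated (best weight).
Opt2: not dominated.
Opt3: not dominated (best battery life).
Opt4: dominated by Opt5 (weight 1.7≤2.5, price 610≤2898, battery life 5≥5).
Opt5: not dominated (best price).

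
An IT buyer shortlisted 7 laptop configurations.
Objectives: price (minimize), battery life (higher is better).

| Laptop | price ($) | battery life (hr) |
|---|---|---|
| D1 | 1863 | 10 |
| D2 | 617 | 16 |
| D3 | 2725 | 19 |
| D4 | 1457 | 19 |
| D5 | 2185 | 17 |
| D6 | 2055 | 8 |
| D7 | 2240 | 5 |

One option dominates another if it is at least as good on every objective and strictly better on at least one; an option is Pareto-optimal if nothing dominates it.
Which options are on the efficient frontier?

D2, D4

D1: dominated by D2 (price 617≤1863, battery life 16≥10).
D2: not dominated (best price).
D3: dominated by D4 (price 1457≤2725, battery life 19≥19).
D4: not dominated.
D5: dominated by D4 (price 1457≤2185, battery life 19≥17).
D6: dominated by D1 (price 1863≤2055, battery life 10≥8).
D7: dominated by D1 (price 1863≤2240, battery life 10≥5).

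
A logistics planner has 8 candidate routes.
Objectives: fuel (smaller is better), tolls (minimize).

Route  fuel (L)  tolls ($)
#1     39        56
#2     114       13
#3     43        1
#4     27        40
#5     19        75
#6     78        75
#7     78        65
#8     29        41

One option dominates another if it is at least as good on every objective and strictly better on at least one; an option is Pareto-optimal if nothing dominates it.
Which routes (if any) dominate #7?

#1, #3, #4, #8

#1: fuel 39≤78, tolls 56≤65 — dominates #7.
#3: fuel 43≤78, tolls 1≤65 — dominates #7.
#4: fuel 27≤78, tolls 40≤65 — dominates #7.
#8: fuel 29≤78, tolls 41≤65 — dominates #7.
Others (#2, #5, #6) are each worse than #7 on at least one objective.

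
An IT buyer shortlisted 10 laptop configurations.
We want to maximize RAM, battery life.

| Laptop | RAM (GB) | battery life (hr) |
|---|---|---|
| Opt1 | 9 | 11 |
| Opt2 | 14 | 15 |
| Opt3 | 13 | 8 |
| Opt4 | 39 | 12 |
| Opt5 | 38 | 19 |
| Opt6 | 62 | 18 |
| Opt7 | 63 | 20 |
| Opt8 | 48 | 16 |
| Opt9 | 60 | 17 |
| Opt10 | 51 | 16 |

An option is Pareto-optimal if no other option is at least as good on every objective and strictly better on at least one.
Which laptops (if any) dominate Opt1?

Opt2, Opt4, Opt5, Opt6, Opt7, Opt8, Opt9, Opt10

Opt2: RAM 14≥9, battery life 15≥11 — dominates Opt1.
Opt4: RAM 39≥9, battery life 12≥11 — dominates Opt1.
Opt5: RAM 38≥9, battery life 19≥11 — dominates Opt1.
Opt6: RAM 62≥9, battery life 18≥11 — dominates Opt1.
Opt7: RAM 63≥9, battery life 20≥11 — dominates Opt1.
Opt8: RAM 48≥9, battery life 16≥11 — dominates Opt1.
Opt9: RAM 60≥9, battery life 17≥11 — dominates Opt1.
Opt10: RAM 51≥9, battery life 16≥11 — dominates Opt1.
Others (Opt3) are each worse than Opt1 on at least one objective.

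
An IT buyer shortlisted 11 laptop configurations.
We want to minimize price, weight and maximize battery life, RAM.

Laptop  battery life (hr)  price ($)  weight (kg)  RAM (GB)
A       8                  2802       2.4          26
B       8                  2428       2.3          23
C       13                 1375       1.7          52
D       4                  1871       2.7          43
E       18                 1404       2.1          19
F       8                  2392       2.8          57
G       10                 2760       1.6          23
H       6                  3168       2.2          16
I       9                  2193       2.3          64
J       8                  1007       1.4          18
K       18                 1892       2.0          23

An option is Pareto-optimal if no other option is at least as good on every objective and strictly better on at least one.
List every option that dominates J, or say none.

none

A: worse on price (2802 vs 1007).
B: worse on price (2428 vs 1007).
C: worse on price (1375 vs 1007).
D: worse on battery life (4 vs 8).
E: worse on price (1404 vs 1007).
F: worse on price (2392 vs 1007).
G: worse on price (2760 vs 1007).
H: worse on battery life (6 vs 8).
I: worse on price (2193 vs 1007).
K: worse on price (1892 vs 1007).
No option dominates J.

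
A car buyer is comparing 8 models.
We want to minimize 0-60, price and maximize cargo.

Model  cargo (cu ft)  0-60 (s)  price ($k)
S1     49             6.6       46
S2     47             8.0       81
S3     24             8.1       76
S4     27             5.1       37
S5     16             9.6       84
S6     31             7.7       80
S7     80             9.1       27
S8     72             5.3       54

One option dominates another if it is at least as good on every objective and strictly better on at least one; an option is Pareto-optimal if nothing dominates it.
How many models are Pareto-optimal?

4

S1: not dominated.
S2: dominated by S1 (cargo 49≥47, 0-60 6.6≤8.0, price 46≤81).
S3: dominated by S1 (cargo 49≥24, 0-60 6.6≤8.1, price 46≤76).
S4: not dominated (best 0-60).
S5: dominated by S1 (cargo 49≥16, 0-60 6.6≤9.6, price 46≤84).
S6: dominated by S1 (cargo 49≥31, 0-60 6.6≤7.7, price 46≤80).
S7: not dominated (best cargo).
S8: not dominated.
Pareto-optimal: S1, S4, S7, S8 → 4.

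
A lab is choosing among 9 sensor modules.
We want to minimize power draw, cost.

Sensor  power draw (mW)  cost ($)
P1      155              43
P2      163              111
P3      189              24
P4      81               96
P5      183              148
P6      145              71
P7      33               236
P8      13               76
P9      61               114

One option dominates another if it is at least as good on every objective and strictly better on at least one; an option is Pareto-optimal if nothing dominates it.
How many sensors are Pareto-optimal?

P1: not dominated.
P2: dominated by P1 (power draw 155≤163, cost 43≤111).
P3: not dominated (best cost).
P4: dominated by P8 (power draw 13≤81, cost 76≤96).
P5: dominated by P1 (power draw 155≤183, cost 43≤148).
P6: not dominated.
P7: dominated by P8 (power draw 13≤33, cost 76≤236).
P8: not dominated (best power draw).
P9: dominated by P8 (power draw 13≤61, cost 76≤114).
Pareto-optimal: P1, P3, P6, P8 → 4.

4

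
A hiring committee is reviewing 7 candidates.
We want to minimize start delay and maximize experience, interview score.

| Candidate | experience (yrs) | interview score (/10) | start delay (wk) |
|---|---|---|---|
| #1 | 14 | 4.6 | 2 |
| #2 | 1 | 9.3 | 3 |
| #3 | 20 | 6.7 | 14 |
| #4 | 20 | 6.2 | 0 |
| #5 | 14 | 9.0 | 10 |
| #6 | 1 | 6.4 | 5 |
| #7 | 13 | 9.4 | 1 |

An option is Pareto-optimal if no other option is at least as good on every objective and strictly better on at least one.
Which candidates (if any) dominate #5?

none

#1: worse on interview score (4.6 vs 9.0).
#2: worse on experience (1 vs 14).
#3: worse on interview score (6.7 vs 9.0).
#4: worse on interview score (6.2 vs 9.0).
#6: worse on experience (1 vs 14).
#7: worse on experience (13 vs 14).
No option dominates #5.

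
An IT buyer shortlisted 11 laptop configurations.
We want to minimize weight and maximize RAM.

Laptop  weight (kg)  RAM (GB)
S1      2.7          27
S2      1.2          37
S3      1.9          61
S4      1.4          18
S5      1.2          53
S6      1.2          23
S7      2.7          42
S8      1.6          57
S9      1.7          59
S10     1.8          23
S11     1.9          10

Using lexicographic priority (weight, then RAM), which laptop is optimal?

First minimize weight: best is 1.2, kept {S2, S5, S6}.
Then maximize RAM: best is 53, kept {S5}.

S5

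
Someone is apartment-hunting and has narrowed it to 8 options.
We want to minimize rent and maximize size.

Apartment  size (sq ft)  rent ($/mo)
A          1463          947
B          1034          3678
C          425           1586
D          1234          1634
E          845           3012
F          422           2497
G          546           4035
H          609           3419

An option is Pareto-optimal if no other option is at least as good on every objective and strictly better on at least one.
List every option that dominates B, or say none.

A, D

A: size 1463≥1034, rent 947≤3678 — dominates B.
D: size 1234≥1034, rent 1634≤3678 — dominates B.
Others (C, E, F, G, H) are each worse than B on at least one objective.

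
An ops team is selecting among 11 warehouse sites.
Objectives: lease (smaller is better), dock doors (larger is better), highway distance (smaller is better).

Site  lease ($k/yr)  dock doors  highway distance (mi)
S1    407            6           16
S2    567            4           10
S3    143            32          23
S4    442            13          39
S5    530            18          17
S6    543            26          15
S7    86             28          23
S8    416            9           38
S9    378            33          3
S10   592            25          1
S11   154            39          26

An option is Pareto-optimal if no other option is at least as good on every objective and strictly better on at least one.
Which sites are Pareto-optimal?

S3, S7, S9, S10, S11

S1: dominated by S9 (lease 378≤407, dock doors 33≥6, highway distance 3≤16).
S2: dominated by S9 (lease 378≤567, dock doors 33≥4, highway distance 3≤10).
S3: not dominated.
S4: dominated by S3 (lease 143≤442, dock doors 32≥13, highway distance 23≤39).
S5: dominated by S9 (lease 378≤530, dock doors 33≥18, highway distance 3≤17).
S6: dominated by S9 (lease 378≤543, dock doors 33≥26, highway distance 3≤15).
S7: not dominated (best lease).
S8: dominated by S3 (lease 143≤416, dock doors 32≥9, highway distance 23≤38).
S9: not dominated.
S10: not dominated (best highway distance).
S11: not dominated (best dock doors).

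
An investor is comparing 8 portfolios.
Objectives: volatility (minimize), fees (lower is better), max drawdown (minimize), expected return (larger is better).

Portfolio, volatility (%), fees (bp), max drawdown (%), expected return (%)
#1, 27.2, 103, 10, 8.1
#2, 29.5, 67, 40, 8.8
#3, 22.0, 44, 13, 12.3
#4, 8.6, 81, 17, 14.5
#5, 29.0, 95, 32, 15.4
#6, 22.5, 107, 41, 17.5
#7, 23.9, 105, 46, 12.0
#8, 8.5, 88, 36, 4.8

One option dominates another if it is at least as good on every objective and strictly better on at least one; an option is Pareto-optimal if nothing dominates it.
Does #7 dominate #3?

No

#7 vs #3: #7 is worse on volatility (23.9 vs 22.0), so it does not dominate #3.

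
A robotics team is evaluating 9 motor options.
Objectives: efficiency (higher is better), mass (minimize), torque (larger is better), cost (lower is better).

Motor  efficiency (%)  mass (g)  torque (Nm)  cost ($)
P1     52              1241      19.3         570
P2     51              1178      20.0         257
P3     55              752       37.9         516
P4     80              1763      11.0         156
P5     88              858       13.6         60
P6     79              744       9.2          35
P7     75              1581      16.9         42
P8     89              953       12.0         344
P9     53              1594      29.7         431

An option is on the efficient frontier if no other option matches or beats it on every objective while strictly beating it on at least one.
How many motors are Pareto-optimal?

7

P1: dominated by P3 (efficiency 55≥52, mass 752≤1241, torque 37.9≥19.3, cost 516≤570).
P2: not dominated.
P3: not dominated (best torque).
P4: dominated by P5 (efficiency 88≥80, mass 858≤1763, torque 13.6≥11.0, cost 60≤156).
P5: not dominated.
P6: not dominated (best mass).
P7: not dominated.
P8: not dominated (best efficiency).
P9: not dominated.
Pareto-optimal: P2, P3, P5, P6, P7, P8, P9 → 7.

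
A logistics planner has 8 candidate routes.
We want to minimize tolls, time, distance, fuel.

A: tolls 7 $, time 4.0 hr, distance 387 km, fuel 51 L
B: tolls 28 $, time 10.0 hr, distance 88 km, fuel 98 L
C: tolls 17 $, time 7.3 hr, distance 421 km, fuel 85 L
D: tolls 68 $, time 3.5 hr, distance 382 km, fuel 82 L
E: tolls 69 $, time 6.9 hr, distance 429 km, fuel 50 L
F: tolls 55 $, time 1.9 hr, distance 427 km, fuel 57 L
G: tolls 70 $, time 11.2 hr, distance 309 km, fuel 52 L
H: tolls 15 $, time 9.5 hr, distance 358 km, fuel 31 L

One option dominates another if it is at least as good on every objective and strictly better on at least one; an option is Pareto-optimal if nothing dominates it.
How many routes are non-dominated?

7

A: not dominated (best tolls).
B: not dominated (best distance).
C: dominated by A (tolls 7≤17, time 4.0≤7.3, distance 387≤421, fuel 51≤85).
D: not dominated.
E: not dominated.
F: not dominated (best time).
G: not dominated.
H: not dominated (best fuel).
Pareto-optimal: A, B, D, E, F, G, H → 7.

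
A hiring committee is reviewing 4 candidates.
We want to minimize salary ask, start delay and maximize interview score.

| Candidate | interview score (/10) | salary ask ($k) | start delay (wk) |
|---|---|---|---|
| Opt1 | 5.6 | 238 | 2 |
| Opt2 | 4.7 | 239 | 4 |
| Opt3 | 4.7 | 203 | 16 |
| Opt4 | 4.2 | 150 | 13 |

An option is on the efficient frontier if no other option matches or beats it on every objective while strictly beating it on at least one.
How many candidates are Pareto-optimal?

3

Opt1: not dominated (best interview score).
Opt2: dominated by Opt1 (interview score 5.6≥4.7, salary ask 238≤239, start delay 2≤4).
Opt3: not dominated.
Opt4: not dominated (best salary ask).
Pareto-optimal: Opt1, Opt3, Opt4 → 3.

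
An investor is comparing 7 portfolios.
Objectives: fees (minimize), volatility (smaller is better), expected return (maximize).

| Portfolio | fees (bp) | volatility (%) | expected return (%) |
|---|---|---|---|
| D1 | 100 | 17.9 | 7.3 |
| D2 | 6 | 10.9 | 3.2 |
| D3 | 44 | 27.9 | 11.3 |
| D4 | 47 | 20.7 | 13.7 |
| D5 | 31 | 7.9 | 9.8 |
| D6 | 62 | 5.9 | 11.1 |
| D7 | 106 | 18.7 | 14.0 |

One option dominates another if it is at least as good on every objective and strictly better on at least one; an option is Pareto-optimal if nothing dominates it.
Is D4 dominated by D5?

No

D5 vs D4: D5 is worse on expected return (9.8 vs 13.7), so it does not dominate D4.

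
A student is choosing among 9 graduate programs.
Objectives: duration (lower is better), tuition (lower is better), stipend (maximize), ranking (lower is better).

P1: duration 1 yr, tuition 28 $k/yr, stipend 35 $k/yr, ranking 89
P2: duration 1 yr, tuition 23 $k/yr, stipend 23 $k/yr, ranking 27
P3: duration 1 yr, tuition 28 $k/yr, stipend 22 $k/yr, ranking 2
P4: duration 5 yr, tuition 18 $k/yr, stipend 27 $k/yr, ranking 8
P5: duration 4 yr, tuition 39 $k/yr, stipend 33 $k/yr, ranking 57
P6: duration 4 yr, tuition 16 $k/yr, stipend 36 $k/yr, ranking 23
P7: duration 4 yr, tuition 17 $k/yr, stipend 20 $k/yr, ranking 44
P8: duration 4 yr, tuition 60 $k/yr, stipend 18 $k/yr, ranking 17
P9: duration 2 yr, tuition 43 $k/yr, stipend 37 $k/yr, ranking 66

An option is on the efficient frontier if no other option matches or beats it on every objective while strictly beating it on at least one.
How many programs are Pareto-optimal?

P1: not dominated.
P2: not dominated.
P3: not dominated (best ranking).
P4: not dominated.
P5: dominated by P6 (duration 4≤4, tuition 16≤39, stipend 36≥33, ranking 23≤57).
P6: not dominated (best tuition).
P7: dominated by P6 (duration 4≤4, tuition 16≤17, stipend 36≥20, ranking 23≤44).
P8: dominated by P3 (duration 1≤4, tuition 28≤60, stipend 22≥18, ranking 2≤17).
P9: not dominated (best stipend).
Pareto-optimal: P1, P2, P3, P4, P6, P9 → 6.

6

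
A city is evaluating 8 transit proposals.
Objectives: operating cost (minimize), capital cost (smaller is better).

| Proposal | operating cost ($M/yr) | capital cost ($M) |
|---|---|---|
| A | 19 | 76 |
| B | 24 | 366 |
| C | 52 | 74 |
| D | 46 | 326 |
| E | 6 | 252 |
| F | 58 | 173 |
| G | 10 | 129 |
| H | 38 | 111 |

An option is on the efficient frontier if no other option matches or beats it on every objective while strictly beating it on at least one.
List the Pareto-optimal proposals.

A: not dominated.
B: dominated by A (operating cost 19≤24, capital cost 76≤366).
C: not dominated (best capital cost).
D: dominated by A (operating cost 19≤46, capital cost 76≤326).
E: not dominated (best operating cost).
F: dominated by A (operating cost 19≤58, capital cost 76≤173).
G: not dominated.
H: dominated by A (operating cost 19≤38, capital cost 76≤111).

A, C, E, G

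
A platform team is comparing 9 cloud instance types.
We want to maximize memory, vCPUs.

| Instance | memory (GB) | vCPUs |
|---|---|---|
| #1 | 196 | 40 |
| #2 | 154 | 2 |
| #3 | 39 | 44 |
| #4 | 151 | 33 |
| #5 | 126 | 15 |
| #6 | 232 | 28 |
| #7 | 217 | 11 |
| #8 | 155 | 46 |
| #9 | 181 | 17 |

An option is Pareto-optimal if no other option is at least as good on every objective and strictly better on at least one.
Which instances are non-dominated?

#1, #6, #8

#1: not dominated.
#2: dominated by #1 (memory 196≥154, vCPUs 40≥2).
#3: dominated by #8 (memory 155≥39, vCPUs 46≥44).
#4: dominated by #1 (memory 196≥151, vCPUs 40≥33).
#5: dominated by #1 (memory 196≥126, vCPUs 40≥15).
#6: not dominated (best memory).
#7: dominated by #6 (memory 232≥217, vCPUs 28≥11).
#8: not dominated (best vCPUs).
#9: dominated by #1 (memory 196≥181, vCPUs 40≥17).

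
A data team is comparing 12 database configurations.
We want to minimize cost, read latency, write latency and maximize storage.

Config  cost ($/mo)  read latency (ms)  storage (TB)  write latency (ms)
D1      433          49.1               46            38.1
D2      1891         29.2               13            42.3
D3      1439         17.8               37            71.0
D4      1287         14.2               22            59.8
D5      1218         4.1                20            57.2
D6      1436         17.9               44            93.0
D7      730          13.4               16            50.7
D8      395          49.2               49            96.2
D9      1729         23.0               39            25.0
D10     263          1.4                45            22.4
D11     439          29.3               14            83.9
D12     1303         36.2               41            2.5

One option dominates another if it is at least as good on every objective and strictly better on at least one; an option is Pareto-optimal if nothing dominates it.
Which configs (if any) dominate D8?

D1: worse on cost (433 vs 395).
D2: worse on cost (1891 vs 395).
D3: worse on cost (1439 vs 395).
D4: worse on cost (1287 vs 395).
D5: worse on cost (1218 vs 395).
D6: worse on cost (1436 vs 395).
D7: worse on cost (730 vs 395).
D9: worse on cost (1729 vs 395).
D10: worse on storage (45 vs 49).
D11: worse on cost (439 vs 395).
D12: worse on cost (1303 vs 395).
No option dominates D8.

none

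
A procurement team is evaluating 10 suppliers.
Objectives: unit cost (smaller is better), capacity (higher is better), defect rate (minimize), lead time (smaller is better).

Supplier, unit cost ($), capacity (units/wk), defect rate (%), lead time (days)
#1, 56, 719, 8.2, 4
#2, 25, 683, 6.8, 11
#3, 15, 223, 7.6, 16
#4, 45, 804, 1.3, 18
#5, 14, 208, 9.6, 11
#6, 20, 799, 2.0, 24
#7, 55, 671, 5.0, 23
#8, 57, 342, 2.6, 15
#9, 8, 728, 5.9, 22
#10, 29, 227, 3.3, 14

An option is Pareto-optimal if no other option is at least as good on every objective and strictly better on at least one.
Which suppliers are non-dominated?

#1: not dominated (best lead time).
#2: not dominated.
#3: not dominated.
#4: not dominated (best capacity).
#5: not dominated.
#6: not dominated.
#7: dominated by #4 (unit cost 45≤55, capacity 804≥671, defect rate 1.3≤5.0, lead time 18≤23).
#8: not dominated.
#9: not dominated (best unit cost).
#10: not dominated.

#1, #2, #3, #4, #5, #6, #8, #9, #10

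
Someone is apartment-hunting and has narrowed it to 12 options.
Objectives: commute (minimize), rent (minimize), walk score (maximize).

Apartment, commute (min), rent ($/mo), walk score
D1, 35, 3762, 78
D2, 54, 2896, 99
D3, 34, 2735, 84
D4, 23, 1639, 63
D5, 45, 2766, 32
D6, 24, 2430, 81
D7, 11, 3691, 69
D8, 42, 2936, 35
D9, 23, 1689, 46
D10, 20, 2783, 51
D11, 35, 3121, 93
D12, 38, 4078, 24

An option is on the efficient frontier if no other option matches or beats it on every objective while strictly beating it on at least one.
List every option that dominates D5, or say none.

D3: commute 34≤45, rent 2735≤2766, walk score 84≥32 — dominates D5.
D4: commute 23≤45, rent 1639≤2766, walk score 63≥32 — dominates D5.
D6: commute 24≤45, rent 2430≤2766, walk score 81≥32 — dominates D5.
D9: commute 23≤45, rent 1689≤2766, walk score 46≥32 — dominates D5.
Others (D1, D2, D7, D8, D10, D11, D12) are each worse than D5 on at least one objective.

D3, D4, D6, D9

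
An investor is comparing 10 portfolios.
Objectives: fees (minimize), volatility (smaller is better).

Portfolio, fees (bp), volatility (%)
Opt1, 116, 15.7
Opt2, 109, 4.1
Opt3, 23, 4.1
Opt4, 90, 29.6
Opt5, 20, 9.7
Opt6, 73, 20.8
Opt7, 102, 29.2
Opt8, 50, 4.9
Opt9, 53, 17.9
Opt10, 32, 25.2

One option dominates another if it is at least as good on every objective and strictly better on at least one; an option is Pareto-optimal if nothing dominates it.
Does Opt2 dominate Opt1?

Yes

Opt2 vs Opt1: fees 109≤116, volatility 4.1≤15.7 — Opt2 is at least as good on every objective with at least one strict improvement.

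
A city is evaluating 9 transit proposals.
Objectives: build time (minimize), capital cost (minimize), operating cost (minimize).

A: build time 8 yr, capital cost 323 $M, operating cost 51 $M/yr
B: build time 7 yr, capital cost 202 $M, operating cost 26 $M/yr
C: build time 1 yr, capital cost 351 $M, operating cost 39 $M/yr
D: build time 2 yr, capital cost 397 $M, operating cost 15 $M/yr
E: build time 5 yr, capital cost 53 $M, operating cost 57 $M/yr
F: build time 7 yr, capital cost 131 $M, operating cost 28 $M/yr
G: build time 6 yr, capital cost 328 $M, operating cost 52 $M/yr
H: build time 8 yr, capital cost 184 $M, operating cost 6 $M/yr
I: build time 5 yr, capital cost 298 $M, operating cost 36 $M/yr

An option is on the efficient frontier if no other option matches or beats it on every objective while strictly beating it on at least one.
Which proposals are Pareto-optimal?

A: dominated by B (build time 7≤8, capital cost 202≤323, operating cost 26≤51).
B: not dominated.
C: not dominated (best build time).
D: not dominated.
E: not dominated (best capital cost).
F: not dominated.
G: dominated by I (build time 5≤6, capital cost 298≤328, operating cost 36≤52).
H: not dominated (best operating cost).
I: not dominated.

B, C, D, E, F, H, I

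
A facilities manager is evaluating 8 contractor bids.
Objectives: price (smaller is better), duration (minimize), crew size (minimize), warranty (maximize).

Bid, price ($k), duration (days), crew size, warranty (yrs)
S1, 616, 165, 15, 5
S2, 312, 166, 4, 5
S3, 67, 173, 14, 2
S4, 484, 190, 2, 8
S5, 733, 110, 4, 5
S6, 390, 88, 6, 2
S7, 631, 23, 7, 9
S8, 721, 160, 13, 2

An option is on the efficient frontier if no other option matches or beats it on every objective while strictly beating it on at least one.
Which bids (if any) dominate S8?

S6: price 390≤721, duration 88≤160, crew size 6≤13, warranty 2≥2 — dominates S8.
S7: price 631≤721, duration 23≤160, crew size 7≤13, warranty 9≥2 — dominates S8.
Others (S1, S2, S3, S4, S5) are each worse than S8 on at least one objective.

S6, S7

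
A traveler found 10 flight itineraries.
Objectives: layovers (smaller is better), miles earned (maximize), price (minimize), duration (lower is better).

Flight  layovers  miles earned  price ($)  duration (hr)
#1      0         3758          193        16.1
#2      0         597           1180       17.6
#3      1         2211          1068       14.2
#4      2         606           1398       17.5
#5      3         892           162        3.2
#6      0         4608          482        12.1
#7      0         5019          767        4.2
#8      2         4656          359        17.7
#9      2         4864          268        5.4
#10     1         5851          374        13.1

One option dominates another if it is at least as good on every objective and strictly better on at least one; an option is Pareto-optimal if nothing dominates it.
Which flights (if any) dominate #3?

#6, #7, #10

#6: layovers 0≤1, miles earned 4608≥2211, price 482≤1068, duration 12.1≤14.2 — dominates #3.
#7: layovers 0≤1, miles earned 5019≥2211, price 767≤1068, duration 4.2≤14.2 — dominates #3.
#10: layovers 1≤1, miles earned 5851≥2211, price 374≤1068, duration 13.1≤14.2 — dominates #3.
Others (#1, #2, #4, #5, #8, #9) are each worse than #3 on at least one objective.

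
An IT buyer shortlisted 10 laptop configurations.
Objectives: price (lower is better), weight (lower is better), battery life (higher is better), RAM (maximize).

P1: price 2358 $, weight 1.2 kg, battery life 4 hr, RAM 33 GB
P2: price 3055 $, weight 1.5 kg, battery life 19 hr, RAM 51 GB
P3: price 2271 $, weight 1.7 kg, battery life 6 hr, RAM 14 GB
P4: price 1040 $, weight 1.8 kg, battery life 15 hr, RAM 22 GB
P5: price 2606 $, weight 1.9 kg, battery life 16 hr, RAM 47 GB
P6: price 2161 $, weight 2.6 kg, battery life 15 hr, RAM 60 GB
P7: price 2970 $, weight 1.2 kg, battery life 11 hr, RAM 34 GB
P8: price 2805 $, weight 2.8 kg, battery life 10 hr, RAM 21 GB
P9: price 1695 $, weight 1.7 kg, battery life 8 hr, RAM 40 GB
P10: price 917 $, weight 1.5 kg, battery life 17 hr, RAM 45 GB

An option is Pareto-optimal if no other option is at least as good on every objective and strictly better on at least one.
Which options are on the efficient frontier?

P1, P2, P5, P6, P7, P10

P1: not dominated.
P2: not dominated (best battery life).
P3: dominated by P9 (price 1695≤2271, weight 1.7≤1.7, battery life 8≥6, RAM 40≥14).
P4: dominated by P10 (price 917≤1040, weight 1.5≤1.8, battery life 17≥15, RAM 45≥22).
P5: not dominated.
P6: not dominated (best RAM).
P7: not dominated.
P8: dominated by P4 (price 1040≤2805, weight 1.8≤2.8, battery life 15≥10, RAM 22≥21).
P9: dominated by P10 (price 917≤1695, weight 1.5≤1.7, battery life 17≥8, RAM 45≥40).
P10: not dominated (best price).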